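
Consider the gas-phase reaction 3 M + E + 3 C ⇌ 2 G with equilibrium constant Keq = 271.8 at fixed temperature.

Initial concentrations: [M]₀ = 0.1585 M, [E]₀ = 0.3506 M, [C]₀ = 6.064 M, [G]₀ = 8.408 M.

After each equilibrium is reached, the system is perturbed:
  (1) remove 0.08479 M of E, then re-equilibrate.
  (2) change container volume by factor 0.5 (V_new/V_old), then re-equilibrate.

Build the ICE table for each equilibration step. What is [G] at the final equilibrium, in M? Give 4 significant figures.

[G]_eq = 16.95 M

Q₀ = 227.1 vs Keq = 271.8 ⇒ Q<K, forward
Step 1:
                   M          E          C          G
  Initial     0.1585     0.3506      6.064      8.408
  Change   -0.008531  -0.002844  -0.008531   0.005687
  Equil         0.15     0.3478      6.055      8.414
  solve Keq expr → x = 0.002844; check Q = 271.8
Then remove 0.08479 M of E.
Step 2:
                   M          E          C          G
  Initial       0.15      0.263      6.055      8.414
  Change     0.01326   0.004419    0.01326  -0.008839
  Equil       0.1632     0.2674      6.069      8.405
  solve Keq expr → x = -0.004419; check Q = 271.8
Then change container volume by factor 0.5 (V_new/V_old).
Step 3:
                   M          E          C          G
  Initial     0.3265     0.5348      12.14      16.81
  Change      -0.216   -0.07199     -0.216      0.144
  Equil       0.1105     0.4628      11.92      16.95
  solve Keq expr → x = 0.07199; check Q = 271.8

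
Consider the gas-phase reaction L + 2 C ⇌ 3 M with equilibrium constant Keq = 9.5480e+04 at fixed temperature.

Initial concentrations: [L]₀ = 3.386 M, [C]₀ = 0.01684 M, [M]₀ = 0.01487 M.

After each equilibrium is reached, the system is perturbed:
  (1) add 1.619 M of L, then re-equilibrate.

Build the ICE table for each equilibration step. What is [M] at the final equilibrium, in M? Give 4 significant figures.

[M]_eq = 0.04011 M

Q₀ = 0.003424 vs Keq = 9.5480e+04 ⇒ Q<K, forward
Step 1:
                   L          C          M
  Initial      3.386    0.01684    0.01487
  Change   -0.008413   -0.01683    0.02524
  Equil        3.378 1.4145e-05    0.04011
  solve Keq expr → x = 0.008413; check Q = 9.5480e+04
Then add 1.619 M of L.
Step 2:
                   L          C          M
  Initial      4.997 1.4145e-05    0.04011
  Change  -1.2568e-06 -2.5136e-06 3.7704e-06
  Equil        4.997 1.1631e-05    0.04011
  solve Keq expr → x = 1.2568e-06; check Q = 9.5480e+04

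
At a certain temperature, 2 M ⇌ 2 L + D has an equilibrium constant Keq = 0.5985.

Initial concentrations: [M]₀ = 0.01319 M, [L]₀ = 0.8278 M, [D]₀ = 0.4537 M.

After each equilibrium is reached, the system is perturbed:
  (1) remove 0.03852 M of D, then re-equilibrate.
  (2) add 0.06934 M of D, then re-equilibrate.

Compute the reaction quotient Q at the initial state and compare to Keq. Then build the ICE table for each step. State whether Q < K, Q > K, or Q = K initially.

Q₀ = 1787; Q > K (proceeds reverse)

Q₀ = 1787 vs Keq = 0.5985 ⇒ Q>K, reverse
Step 1:
                  M         L         D
  I         0.01319    0.8278    0.4537
  C          0.3313   -0.3313   -0.1656
  E          0.3445    0.4965    0.2881
  solve Keq expr → x = -0.1656; check Q = 0.5985
Then remove 0.03852 M of D.
Step 2:
                  M         L         D
  I          0.3445    0.4965    0.2495
  C        -0.01209   0.01209  0.006047
  E          0.3324    0.5086    0.2556
  solve Keq expr → x = 0.006047; check Q = 0.5985
Then add 0.06934 M of D.
Step 3:
                  M         L         D
  I          0.3324    0.5086    0.3249
  C         0.02103  -0.02103  -0.01051
  E          0.3534    0.4876    0.3144
  solve Keq expr → x = -0.01051; check Q = 0.5985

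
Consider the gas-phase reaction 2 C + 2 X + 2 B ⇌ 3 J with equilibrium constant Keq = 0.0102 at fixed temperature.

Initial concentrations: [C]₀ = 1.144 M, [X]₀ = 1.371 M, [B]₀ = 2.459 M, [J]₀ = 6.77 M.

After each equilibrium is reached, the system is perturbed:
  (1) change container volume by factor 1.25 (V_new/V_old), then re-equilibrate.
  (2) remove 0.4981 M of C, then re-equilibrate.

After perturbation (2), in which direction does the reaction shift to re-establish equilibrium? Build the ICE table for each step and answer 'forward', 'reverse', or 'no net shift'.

Q₀ = 20.86 vs Keq = 0.0102 ⇒ Q>K, reverse
Step 1:
                   C          X          B          J
  init         1.144      1.371      2.459       6.77
  Δ            2.297      2.297      2.297     -3.445
  eq           3.441      3.668      4.756      3.325
  solve Keq expr → x = -1.148; check Q = 0.0102
Then change container volume by factor 1.25 (V_new/V_old).
Step 2:
                   C          X          B          J
  init         2.753      2.934      3.805       2.66
  Δ           0.1827     0.1827     0.1827    -0.2741
  eq           2.935      3.117      3.987      2.386
  solve Keq expr → x = -0.09136; check Q = 0.0102
Then remove 0.4981 M of C.
Step 3:
                   C          X          B          J
  init         2.437      3.117      3.987      2.386
  Δ           0.0959     0.0959     0.0959    -0.1439
  eq           2.533      3.213      4.083      2.242
  solve Keq expr → x = -0.04795; check Q = 0.0102

Direction: reverse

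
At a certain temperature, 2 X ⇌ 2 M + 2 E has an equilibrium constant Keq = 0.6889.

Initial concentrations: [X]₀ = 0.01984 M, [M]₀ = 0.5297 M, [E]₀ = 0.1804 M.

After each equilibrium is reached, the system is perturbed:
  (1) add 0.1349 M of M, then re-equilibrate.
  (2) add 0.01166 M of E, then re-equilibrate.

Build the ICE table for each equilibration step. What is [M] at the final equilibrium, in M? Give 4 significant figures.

Q₀ = 23.2 vs Keq = 0.6889 ⇒ Q>K, reverse
Step 1:
                  X         M         E
  I         0.01984    0.5297    0.1804
  C         0.05319  -0.05319  -0.05319
  E         0.07303    0.4765    0.1272
  solve Keq expr → x = -0.0266; check Q = 0.6889
Then add 0.1349 M of M.
Step 2:
                  X         M         E
  I         0.07303    0.6114    0.1272
  C         0.01102  -0.01102  -0.01102
  E         0.08405    0.6004    0.1162
  solve Keq expr → x = -0.005509; check Q = 0.6889
Then add 0.01166 M of E.
Step 3:
                  X         M         E
  I         0.08405    0.6004    0.1279
  C        0.004506 -0.004506 -0.004506
  E         0.08855    0.5959    0.1233
  solve Keq expr → x = -0.002253; check Q = 0.6889

[M]_eq = 0.5959 M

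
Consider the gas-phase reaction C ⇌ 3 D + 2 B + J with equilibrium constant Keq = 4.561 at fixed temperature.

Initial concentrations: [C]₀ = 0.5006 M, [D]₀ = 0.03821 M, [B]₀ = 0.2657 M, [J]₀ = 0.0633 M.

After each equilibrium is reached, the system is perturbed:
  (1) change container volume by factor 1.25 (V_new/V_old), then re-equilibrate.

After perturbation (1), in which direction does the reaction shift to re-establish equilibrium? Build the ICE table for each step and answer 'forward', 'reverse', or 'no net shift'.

Q₀ = 4.9800e-07 vs Keq = 4.561 ⇒ Q<K, forward
Step 1:
                   C          D          B          J
  I           0.5006    0.03821     0.2657     0.0633
  C           -0.365      1.095     0.7301      0.365
  E           0.1356      1.133     0.9958     0.4283
  solve Keq expr → x = 0.365; check Q = 4.561
Then change container volume by factor 1.25 (V_new/V_old).
Step 2:
                   C          D          B          J
  I           0.1084     0.9067     0.7966     0.3427
  C         -0.03937     0.1181    0.07874    0.03937
  E          0.06908      1.025     0.8754      0.382
  solve Keq expr → x = 0.03937; check Q = 4.561

Direction: forward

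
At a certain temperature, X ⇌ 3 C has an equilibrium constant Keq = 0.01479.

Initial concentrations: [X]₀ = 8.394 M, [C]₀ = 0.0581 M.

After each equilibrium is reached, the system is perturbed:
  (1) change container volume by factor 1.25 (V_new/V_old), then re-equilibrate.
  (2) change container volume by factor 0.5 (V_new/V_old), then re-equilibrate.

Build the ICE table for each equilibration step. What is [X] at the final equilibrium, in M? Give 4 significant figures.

[X]_eq = 13.27 M

Q₀ = 2.3365e-05 vs Keq = 0.01479 ⇒ Q<K, forward
Step 1:
                    X           C
  Initial       8.394      0.0581
  Change       -0.146      0.4379
  Equil         8.248       0.496
  solve Keq expr → x = 0.146; check Q = 0.01479
Then change container volume by factor 1.25 (V_new/V_old).
Step 2:
                    X           C
  Initial       6.598      0.3968
  Change     -0.02105     0.06315
  Equil         6.577      0.4599
  solve Keq expr → x = 0.02105; check Q = 0.01479
Then change container volume by factor 0.5 (V_new/V_old).
Step 3:
                    X           C
  Initial       13.15      0.9198
  Change       0.1129     -0.3387
  Equil         13.27      0.5811
  solve Keq expr → x = -0.1129; check Q = 0.01479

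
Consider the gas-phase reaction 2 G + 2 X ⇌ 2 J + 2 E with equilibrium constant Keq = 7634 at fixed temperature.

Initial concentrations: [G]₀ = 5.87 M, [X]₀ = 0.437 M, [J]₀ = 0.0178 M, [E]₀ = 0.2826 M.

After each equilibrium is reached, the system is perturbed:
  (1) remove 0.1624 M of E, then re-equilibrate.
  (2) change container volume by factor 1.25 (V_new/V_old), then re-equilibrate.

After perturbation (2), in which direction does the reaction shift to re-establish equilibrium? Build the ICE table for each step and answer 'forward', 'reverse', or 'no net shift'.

Q₀ = 3.8454e-06 vs Keq = 7634 ⇒ Q<K, forward
Step 1:
                    G           X           J           E
  init           5.87       0.437      0.0178      0.2826
  Δ           -0.4363     -0.4363      0.4363      0.4363
  eq            5.434  6.8765e-04      0.4541      0.7189
  solve Keq expr → x = 0.2182; check Q = 7634
Then remove 0.1624 M of E.
Step 2:
                    G           X           J           E
  init          5.434  6.8765e-04      0.4541      0.5565
  Δ       -1.5499e-04 -1.5499e-04  1.5499e-04  1.5499e-04
  eq            5.434  5.3266e-04      0.4543      0.5567
  solve Keq expr → x = 7.7497e-05; check Q = 7634
Then change container volume by factor 1.25 (V_new/V_old).
Step 3:
                    G           X           J           E
  init          4.347  4.2613e-04      0.3634      0.4453
  Δ                 0           0           0           0
  eq            4.347  4.2613e-04      0.3634      0.4453
  solve Keq expr → x = 0; check Q = 7634

Direction: no net shift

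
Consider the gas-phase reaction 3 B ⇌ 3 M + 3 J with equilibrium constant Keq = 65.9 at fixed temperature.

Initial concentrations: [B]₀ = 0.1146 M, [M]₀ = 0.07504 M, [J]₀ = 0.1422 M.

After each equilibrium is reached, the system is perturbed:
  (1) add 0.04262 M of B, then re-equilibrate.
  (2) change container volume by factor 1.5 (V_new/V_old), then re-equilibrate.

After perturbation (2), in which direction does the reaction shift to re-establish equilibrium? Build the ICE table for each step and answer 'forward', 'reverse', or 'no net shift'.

Q₀ = 8.0728e-04 vs Keq = 65.9 ⇒ Q<K, forward
Step 1:
                   B          M          J
  init        0.1146    0.07504     0.1422
  Δ          -0.1037     0.1037     0.1037
  eq         0.01088     0.1788     0.2459
  solve Keq expr → x = 0.03457; check Q = 65.9
Then add 0.04262 M of B.
Step 2:
                   B          M          J
  init        0.0535     0.1788     0.2459
  Δ         -0.03824    0.03824    0.03824
  eq         0.01527      0.217     0.2842
  solve Keq expr → x = 0.01275; check Q = 65.9
Then change container volume by factor 1.5 (V_new/V_old).
Step 3:
                   B          M          J
  init       0.01018     0.1447     0.1894
  Δ        -0.003131   0.003131   0.003131
  eq        0.007046     0.1478     0.1926
  solve Keq expr → x = 0.001044; check Q = 65.9

Direction: forward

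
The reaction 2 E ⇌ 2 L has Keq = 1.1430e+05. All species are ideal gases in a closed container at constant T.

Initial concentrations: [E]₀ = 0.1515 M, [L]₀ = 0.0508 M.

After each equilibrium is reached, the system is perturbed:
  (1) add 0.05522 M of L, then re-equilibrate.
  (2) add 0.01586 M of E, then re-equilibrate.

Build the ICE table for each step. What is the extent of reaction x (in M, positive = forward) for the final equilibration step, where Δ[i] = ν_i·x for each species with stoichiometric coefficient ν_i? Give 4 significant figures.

x = 0.007907 M

Q₀ = 0.1124 vs Keq = 1.1430e+05 ⇒ Q<K, forward
Step 1:
                    E           L
  Initial      0.1515      0.0508
  Change      -0.1509      0.1509
  Equil    5.9661e-04      0.2017
  solve Keq expr → x = 0.07545; check Q = 1.1430e+05
Then add 0.05522 M of L.
Step 2:
                    E           L
  Initial  5.9661e-04      0.2569
  Change   1.6285e-04 -1.6285e-04
  Equil    7.5946e-04      0.2568
  solve Keq expr → x = -8.1426e-05; check Q = 1.1430e+05
Then add 0.01586 M of E.
Step 3:
                    E           L
  Initial     0.01662      0.2568
  Change     -0.01581     0.01581
  Equil    8.0623e-04      0.2726
  solve Keq expr → x = 0.007907; check Q = 1.1430e+05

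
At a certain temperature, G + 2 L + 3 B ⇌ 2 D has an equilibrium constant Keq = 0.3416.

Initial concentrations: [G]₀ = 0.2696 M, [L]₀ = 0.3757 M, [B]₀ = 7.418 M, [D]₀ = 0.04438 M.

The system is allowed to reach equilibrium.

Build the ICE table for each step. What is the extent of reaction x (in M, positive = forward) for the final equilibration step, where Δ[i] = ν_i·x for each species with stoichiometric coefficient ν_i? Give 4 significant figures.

x = 0.1443 M

Q₀ = 1.2680e-04 vs Keq = 0.3416 ⇒ Q<K, forward
Step 1:
                    G           L           B           D
  init         0.2696      0.3757       7.418     0.04438
  Δ           -0.1443     -0.2885     -0.4328      0.2885
  eq           0.1253     0.08716       6.985      0.3329
  solve Keq expr → x = 0.1443; check Q = 0.3416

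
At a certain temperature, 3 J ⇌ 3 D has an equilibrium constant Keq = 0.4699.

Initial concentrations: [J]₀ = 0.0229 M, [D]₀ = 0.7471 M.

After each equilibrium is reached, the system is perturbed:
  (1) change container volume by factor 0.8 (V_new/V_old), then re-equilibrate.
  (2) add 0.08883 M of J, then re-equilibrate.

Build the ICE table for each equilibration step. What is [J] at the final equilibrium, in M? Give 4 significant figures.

[J]_eq = 0.5915 M

Q₀ = 3.4724e+04 vs Keq = 0.4699 ⇒ Q>K, reverse
Step 1:
                   J          D
  init        0.0229     0.7471
  Δ           0.4103    -0.4103
  eq          0.4332     0.3368
  solve Keq expr → x = -0.1368; check Q = 0.4699
Then change container volume by factor 0.8 (V_new/V_old).
Step 2:
                   J          D
  init        0.5415      0.421
  Δ                0          0
  eq          0.5415      0.421
  solve Keq expr → x = 0; check Q = 0.4699
Then add 0.08883 M of J.
Step 3:
                   J          D
  init        0.6303      0.421
  Δ         -0.03885    0.03885
  eq          0.5915     0.4598
  solve Keq expr → x = 0.01295; check Q = 0.4699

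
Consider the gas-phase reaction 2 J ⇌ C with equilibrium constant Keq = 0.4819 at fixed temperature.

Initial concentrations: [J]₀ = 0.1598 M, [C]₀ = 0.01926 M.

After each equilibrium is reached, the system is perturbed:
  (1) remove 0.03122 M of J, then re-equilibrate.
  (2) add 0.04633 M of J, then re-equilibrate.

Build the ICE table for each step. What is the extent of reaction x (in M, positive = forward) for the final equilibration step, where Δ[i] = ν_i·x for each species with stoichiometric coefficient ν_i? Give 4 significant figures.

x = 0.005565 M

Q₀ = 0.7542 vs Keq = 0.4819 ⇒ Q>K, reverse
Step 1:
                    J           C
  I            0.1598     0.01926
  C           0.01055   -0.005276
  E            0.1704     0.01398
  solve Keq expr → x = -0.005276; check Q = 0.4819
Then remove 0.03122 M of J.
Step 2:
                    J           C
  I            0.1391     0.01398
  C          0.007302   -0.003651
  E            0.1464     0.01033
  solve Keq expr → x = -0.003651; check Q = 0.4819
Then add 0.04633 M of J.
Step 3:
                    J           C
  I            0.1928     0.01033
  C          -0.01113    0.005565
  E            0.1816      0.0159
  solve Keq expr → x = 0.005565; check Q = 0.4819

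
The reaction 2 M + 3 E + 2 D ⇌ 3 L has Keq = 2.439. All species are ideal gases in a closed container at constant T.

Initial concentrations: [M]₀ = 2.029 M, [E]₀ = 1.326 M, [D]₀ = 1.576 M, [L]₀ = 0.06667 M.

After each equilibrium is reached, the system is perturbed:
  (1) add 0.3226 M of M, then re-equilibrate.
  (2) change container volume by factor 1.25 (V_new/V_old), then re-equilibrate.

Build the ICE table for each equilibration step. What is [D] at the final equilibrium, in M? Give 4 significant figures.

Q₀ = 1.2430e-05 vs Keq = 2.439 ⇒ Q<K, forward
Step 1:
                  M         E         D         L
  init        2.029     1.326     1.576   0.06667
  Δ         -0.5498   -0.8247   -0.5498    0.8247
  eq          1.479    0.5013     1.026    0.8913
  solve Keq expr → x = 0.2749; check Q = 2.439
Then add 0.3226 M of M.
Step 2:
                  M         E         D         L
  init        1.802    0.5013     1.026    0.8913
  Δ        -0.02276  -0.03413  -0.02276   0.03413
  eq          1.779    0.4672     1.003    0.9255
  solve Keq expr → x = 0.01138; check Q = 2.439
Then change container volume by factor 1.25 (V_new/V_old).
Step 3:
                  M         E         D         L
  init        1.423    0.3738    0.8028    0.7404
  Δ         0.04192   0.06288   0.04192  -0.06288
  eq          1.465    0.4366    0.8447    0.6775
  solve Keq expr → x = -0.02096; check Q = 2.439

[D]_eq = 0.8447 M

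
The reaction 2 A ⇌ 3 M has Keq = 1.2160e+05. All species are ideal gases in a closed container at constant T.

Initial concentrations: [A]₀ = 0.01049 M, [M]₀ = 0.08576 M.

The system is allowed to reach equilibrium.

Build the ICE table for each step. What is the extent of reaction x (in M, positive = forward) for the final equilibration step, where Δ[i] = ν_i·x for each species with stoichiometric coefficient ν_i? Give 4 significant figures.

x = 0.005199 M

Q₀ = 5.732 vs Keq = 1.2160e+05 ⇒ Q<K, forward
Step 1:
                    A           M
  Initial     0.01049     0.08576
  Change      -0.0104      0.0156
  Equil    9.2536e-05      0.1014
  solve Keq expr → x = 0.005199; check Q = 1.2160e+05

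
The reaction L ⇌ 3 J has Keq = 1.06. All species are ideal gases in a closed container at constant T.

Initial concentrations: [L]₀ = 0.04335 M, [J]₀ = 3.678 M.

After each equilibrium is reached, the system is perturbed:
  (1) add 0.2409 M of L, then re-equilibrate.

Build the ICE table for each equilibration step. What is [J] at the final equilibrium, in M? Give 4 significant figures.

Q₀ = 1148 vs Keq = 1.06 ⇒ Q>K, reverse
Step 1:
                  L         J
  Initial   0.04335     3.678
  Change     0.8934     -2.68
  Equil      0.9368    0.9977
  solve Keq expr → x = -0.8934; check Q = 1.06
Then add 0.2409 M of L.
Step 2:
                  L         J
  Initial     1.178    0.9977
  Change   -0.02391   0.07174
  Equil       1.154     1.069
  solve Keq expr → x = 0.02391; check Q = 1.06

[J]_eq = 1.069 M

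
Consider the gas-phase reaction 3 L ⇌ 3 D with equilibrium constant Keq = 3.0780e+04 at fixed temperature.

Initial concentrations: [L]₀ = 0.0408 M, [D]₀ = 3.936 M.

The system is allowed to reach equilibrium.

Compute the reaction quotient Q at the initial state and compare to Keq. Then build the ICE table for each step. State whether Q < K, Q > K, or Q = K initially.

Q₀ = 8.9781e+05; Q > K (proceeds reverse)

Q₀ = 8.9781e+05 vs Keq = 3.0780e+04 ⇒ Q>K, reverse
Step 1:
                    L           D
  init         0.0408       3.936
  Δ           0.08217    -0.08217
  eq            0.123       3.854
  solve Keq expr → x = -0.02739; check Q = 3.0780e+04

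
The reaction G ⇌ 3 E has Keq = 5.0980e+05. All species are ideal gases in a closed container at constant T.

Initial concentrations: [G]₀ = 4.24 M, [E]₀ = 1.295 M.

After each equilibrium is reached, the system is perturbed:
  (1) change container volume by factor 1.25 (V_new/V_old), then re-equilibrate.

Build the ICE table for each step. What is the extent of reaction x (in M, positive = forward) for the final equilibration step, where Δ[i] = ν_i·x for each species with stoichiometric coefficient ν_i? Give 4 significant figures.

Q₀ = 0.5122 vs Keq = 5.0980e+05 ⇒ Q<K, forward
Step 1:
                  G         E
  Initial      4.24     1.295
  Change     -4.235      12.7
  Equil    0.005381        14
  solve Keq expr → x = 4.235; check Q = 5.0980e+05
Then change container volume by factor 1.25 (V_new/V_old).
Step 2:
                  G         E
  Initial  0.004305      11.2
  Change  -0.001546  0.004639
  Equil    0.002759      11.2
  solve Keq expr → x = 0.001546; check Q = 5.0980e+05

x = 0.001546 M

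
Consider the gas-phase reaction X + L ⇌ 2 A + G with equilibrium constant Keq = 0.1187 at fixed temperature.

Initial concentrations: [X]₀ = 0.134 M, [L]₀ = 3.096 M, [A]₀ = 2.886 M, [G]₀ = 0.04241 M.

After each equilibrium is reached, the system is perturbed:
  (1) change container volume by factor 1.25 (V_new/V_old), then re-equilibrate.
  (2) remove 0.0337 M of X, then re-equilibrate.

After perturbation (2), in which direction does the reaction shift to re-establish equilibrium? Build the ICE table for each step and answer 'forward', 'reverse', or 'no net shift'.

Q₀ = 0.8514 vs Keq = 0.1187 ⇒ Q>K, reverse
Step 1:
                   X          L          A          G
  Initial      0.134      3.096      2.886    0.04241
  Change     0.03452    0.03452   -0.06904   -0.03452
  Equil       0.1685      3.131      2.817   0.007891
  solve Keq expr → x = -0.03452; check Q = 0.1187
Then change container volume by factor 1.25 (V_new/V_old).
Step 2:
                   X          L          A          G
  Initial     0.1348      2.504      2.254   0.006313
  Change   -0.001468  -0.001468   0.002935   0.001468
  Equil       0.1333      2.503      2.257   0.007781
  solve Keq expr → x = 0.001468; check Q = 0.1187
Then remove 0.0337 M of X.
Step 3:
                   X          L          A          G
  Initial    0.09965      2.503      2.257   0.007781
  Change    0.001836   0.001836  -0.003671  -0.001836
  Equil       0.1015      2.505      2.253   0.005945
  solve Keq expr → x = -0.001836; check Q = 0.1187

Direction: reverse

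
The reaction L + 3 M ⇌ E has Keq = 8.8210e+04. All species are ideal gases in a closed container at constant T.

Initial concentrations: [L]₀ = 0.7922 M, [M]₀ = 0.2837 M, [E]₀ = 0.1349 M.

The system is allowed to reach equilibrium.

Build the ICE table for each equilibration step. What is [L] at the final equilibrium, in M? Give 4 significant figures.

[L]_eq = 0.7028 M

Q₀ = 7.458 vs Keq = 8.8210e+04 ⇒ Q<K, forward
Step 1:
                  L         M         E
  init       0.7922    0.2837    0.1349
  Δ        -0.08945   -0.2683   0.08945
  eq         0.7028   0.01535    0.2243
  solve Keq expr → x = 0.08945; check Q = 8.8210e+04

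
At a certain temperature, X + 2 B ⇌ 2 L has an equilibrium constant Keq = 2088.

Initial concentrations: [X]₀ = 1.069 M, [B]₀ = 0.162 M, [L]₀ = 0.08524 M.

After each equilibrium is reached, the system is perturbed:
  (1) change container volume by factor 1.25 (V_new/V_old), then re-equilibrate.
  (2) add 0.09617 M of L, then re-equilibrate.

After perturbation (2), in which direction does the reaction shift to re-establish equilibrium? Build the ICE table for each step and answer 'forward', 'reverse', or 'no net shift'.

Direction: reverse

Q₀ = 0.259 vs Keq = 2088 ⇒ Q<K, forward
Step 1:
                   X          B          L
  Initial      1.069      0.162    0.08524
  Change    -0.07834    -0.1567     0.1567
  Equil       0.9907   0.005319     0.2419
  solve Keq expr → x = 0.07834; check Q = 2088
Then change container volume by factor 1.25 (V_new/V_old).
Step 2:
                   X          B          L
  Initial     0.7925   0.004255     0.1935
  Change  2.4476e-04 4.8951e-04 -4.8951e-04
  Equil       0.7928   0.004745      0.193
  solve Keq expr → x = -2.4476e-04; check Q = 2088
Then add 0.09617 M of L.
Step 3:
                   X          B          L
  Initial     0.7928   0.004745     0.2892
  Change    0.001151   0.002302  -0.002302
  Equil       0.7939   0.007047     0.2869
  solve Keq expr → x = -0.001151; check Q = 2088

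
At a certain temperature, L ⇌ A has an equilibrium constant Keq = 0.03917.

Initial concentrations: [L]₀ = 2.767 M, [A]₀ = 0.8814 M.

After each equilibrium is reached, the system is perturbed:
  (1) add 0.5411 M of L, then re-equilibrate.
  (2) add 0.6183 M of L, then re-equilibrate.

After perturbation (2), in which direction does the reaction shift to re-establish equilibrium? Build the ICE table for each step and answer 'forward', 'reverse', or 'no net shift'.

Direction: forward

Q₀ = 0.3185 vs Keq = 0.03917 ⇒ Q>K, reverse
Step 1:
                   L          A
  Initial      2.767     0.8814
  Change      0.7439    -0.7439
  Equil        3.511     0.1375
  solve Keq expr → x = -0.7439; check Q = 0.03917
Then add 0.5411 M of L.
Step 2:
                   L          A
  Initial      4.052     0.1375
  Change     -0.0204     0.0204
  Equil        4.032     0.1579
  solve Keq expr → x = 0.0204; check Q = 0.03917
Then add 0.6183 M of L.
Step 3:
                   L          A
  Initial       4.65     0.1579
  Change    -0.02331    0.02331
  Equil        4.627     0.1812
  solve Keq expr → x = 0.02331; check Q = 0.03917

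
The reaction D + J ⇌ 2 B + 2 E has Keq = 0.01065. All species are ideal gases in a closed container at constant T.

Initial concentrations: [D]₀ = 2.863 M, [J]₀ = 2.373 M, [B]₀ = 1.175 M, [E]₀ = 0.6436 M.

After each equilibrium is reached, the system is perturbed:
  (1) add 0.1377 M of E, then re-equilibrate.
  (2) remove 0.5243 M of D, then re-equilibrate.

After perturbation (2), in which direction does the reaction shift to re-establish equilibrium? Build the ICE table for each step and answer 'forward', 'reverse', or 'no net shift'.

Direction: reverse

Q₀ = 0.08418 vs Keq = 0.01065 ⇒ Q>K, reverse
Step 1:
                   D          J          B          E
  init         2.863      2.373      1.175     0.6436
  Δ           0.1564     0.1564    -0.3128    -0.3128
  eq           3.019      2.529     0.8622     0.3308
  solve Keq expr → x = -0.1564; check Q = 0.01065
Then add 0.1377 M of E.
Step 2:
                   D          J          B          E
  init         3.019      2.529     0.8622     0.4685
  Δ            0.046      0.046     -0.092     -0.092
  eq           3.065      2.575     0.7702     0.3765
  solve Keq expr → x = -0.046; check Q = 0.01065
Then remove 0.5243 M of D.
Step 3:
                   D          J          B          E
  init         2.541      2.575     0.7702     0.3765
  Δ          0.01104    0.01104   -0.02207   -0.02207
  eq           2.552      2.586     0.7481     0.3544
  solve Keq expr → x = -0.01104; check Q = 0.01065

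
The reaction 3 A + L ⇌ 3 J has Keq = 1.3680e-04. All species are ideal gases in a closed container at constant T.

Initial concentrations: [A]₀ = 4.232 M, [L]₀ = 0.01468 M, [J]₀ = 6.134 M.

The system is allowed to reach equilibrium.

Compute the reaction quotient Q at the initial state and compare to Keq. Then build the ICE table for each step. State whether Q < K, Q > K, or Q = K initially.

Q₀ = 207.4 vs Keq = 1.3680e-04 ⇒ Q>K, reverse
Step 1:
                  A         L         J
  Initial     4.232   0.01468     6.134
  Change      5.517     1.839    -5.517
  Equil       9.749     1.854    0.6171
  solve Keq expr → x = -1.839; check Q = 1.3680e-04

Q₀ = 207.4; Q > K (proceeds reverse)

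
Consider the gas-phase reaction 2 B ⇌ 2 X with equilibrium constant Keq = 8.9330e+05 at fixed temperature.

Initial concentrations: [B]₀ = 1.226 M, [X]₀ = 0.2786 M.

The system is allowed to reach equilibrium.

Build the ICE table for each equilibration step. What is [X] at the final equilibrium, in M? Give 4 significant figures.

[X]_eq = 1.503 M

Q₀ = 0.05164 vs Keq = 8.9330e+05 ⇒ Q<K, forward
Step 1:
                    B           X
  Initial       1.226      0.2786
  Change       -1.224       1.224
  Equil       0.00159       1.503
  solve Keq expr → x = 0.6122; check Q = 8.9330e+05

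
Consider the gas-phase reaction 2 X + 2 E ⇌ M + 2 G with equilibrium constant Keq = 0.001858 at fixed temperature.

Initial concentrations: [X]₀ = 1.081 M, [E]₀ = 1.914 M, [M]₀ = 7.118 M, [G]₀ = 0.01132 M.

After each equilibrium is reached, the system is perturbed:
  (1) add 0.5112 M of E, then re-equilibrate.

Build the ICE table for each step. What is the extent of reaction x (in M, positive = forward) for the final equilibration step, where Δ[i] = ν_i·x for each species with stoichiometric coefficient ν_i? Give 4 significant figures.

x = 0.004137 M

Q₀ = 2.1307e-04 vs Keq = 0.001858 ⇒ Q<K, forward
Step 1:
                    X           E           M           G
  I             1.081       1.914       7.118     0.01132
  C          -0.02107    -0.02107     0.01054     0.02107
  E              1.06       1.893       7.129     0.03239
  solve Keq expr → x = 0.01054; check Q = 0.001858
Then add 0.5112 M of E.
Step 2:
                    X           E           M           G
  I              1.06       2.404       7.129     0.03239
  C         -0.008274   -0.008274    0.004137    0.008274
  E             1.052       2.396       7.133     0.04067
  solve Keq expr → x = 0.004137; check Q = 0.001858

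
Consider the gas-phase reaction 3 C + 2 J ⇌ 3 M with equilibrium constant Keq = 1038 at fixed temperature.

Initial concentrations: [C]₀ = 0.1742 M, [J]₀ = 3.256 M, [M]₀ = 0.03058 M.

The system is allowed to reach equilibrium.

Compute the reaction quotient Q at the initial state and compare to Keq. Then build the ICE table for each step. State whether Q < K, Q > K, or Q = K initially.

Q₀ = 5.1027e-04 vs Keq = 1038 ⇒ Q<K, forward
Step 1:
                    C           J           M
  Initial      0.1742       3.256     0.03058
  Change      -0.1652     -0.1101      0.1652
  Equil      0.009006       3.146      0.1958
  solve Keq expr → x = 0.05506; check Q = 1038

Q₀ = 5.1027e-04; Q < K (proceeds forward)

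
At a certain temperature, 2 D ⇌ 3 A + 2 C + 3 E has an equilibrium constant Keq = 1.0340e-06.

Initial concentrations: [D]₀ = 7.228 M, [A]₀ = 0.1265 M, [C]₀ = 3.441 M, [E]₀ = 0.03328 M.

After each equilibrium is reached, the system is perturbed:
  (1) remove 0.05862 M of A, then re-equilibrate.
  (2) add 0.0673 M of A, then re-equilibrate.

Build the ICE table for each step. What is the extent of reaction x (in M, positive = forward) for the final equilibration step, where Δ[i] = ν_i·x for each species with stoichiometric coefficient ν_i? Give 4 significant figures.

Q₀ = 1.6910e-08 vs Keq = 1.0340e-06 ⇒ Q<K, forward
Step 1:
                    D           A           C           E
  I             7.228      0.1265       3.441     0.03328
  C          -0.03761     0.05642     0.03761     0.05642
  E              7.19      0.1829       3.479      0.0897
  solve Keq expr → x = 0.01881; check Q = 1.0340e-06
Then remove 0.05862 M of A.
Step 2:
                    D           A           C           E
  I              7.19      0.1243       3.479      0.0897
  C          -0.01466     0.02199     0.01466     0.02199
  E             7.176      0.1463       3.493      0.1117
  solve Keq expr → x = 0.007331; check Q = 1.0340e-06
Then add 0.0673 M of A.
Step 3:
                    D           A           C           E
  I             7.176      0.2136       3.493      0.1117
  C            0.0165    -0.02476     -0.0165    -0.02476
  E             7.192      0.1888       3.477     0.08694
  solve Keq expr → x = -0.008252; check Q = 1.0340e-06

x = -0.008252 M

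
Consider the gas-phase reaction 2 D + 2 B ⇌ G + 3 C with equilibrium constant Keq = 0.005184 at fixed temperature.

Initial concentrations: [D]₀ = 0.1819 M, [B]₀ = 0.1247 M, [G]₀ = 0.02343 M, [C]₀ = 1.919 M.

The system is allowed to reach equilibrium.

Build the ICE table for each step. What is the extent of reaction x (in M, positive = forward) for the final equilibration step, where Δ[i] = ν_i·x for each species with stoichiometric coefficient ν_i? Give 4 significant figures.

x = -0.02343 M

Q₀ = 321.8 vs Keq = 0.005184 ⇒ Q>K, reverse
Step 1:
                   D          B          G          C
  I           0.1819     0.1247    0.02343      1.919
  C          0.04686    0.04686   -0.02343   -0.07029
  E           0.2288     0.1716 1.2636e-06      1.849
  solve Keq expr → x = -0.02343; check Q = 0.005184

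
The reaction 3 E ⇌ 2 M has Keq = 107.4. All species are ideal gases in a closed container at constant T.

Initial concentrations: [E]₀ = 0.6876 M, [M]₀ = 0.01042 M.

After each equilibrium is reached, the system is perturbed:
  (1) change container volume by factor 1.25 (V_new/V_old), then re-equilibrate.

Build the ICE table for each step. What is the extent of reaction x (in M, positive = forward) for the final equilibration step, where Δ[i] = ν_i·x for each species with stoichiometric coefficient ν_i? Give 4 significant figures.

x = -0.002045 M

Q₀ = 3.3399e-04 vs Keq = 107.4 ⇒ Q<K, forward
Step 1:
                    E           M
  Initial      0.6876     0.01042
  Change      -0.5746      0.3831
  Equil         0.113      0.3935
  solve Keq expr → x = 0.1915; check Q = 107.4
Then change container volume by factor 1.25 (V_new/V_old).
Step 2:
                    E           M
  Initial     0.09038      0.3148
  Change     0.006134   -0.004089
  Equil       0.09651      0.3107
  solve Keq expr → x = -0.002045; check Q = 107.4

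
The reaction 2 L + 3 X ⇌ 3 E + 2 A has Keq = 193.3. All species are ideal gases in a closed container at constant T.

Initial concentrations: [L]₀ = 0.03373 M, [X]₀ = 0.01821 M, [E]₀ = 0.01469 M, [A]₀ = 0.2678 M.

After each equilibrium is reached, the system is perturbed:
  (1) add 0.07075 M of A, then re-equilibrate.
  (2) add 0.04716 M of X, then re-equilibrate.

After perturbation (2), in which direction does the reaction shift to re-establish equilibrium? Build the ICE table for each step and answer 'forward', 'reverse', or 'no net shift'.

Direction: forward

Q₀ = 33.09 vs Keq = 193.3 ⇒ Q<K, forward
Step 1:
                  L         X         E         A
  I         0.03373   0.01821   0.01469    0.2678
  C       -0.002847 -0.004271  0.004271  0.002847
  E         0.03088   0.01394   0.01896    0.2706
  solve Keq expr → x = 0.001424; check Q = 193.3
Then add 0.07075 M of A.
Step 2:
                  L         X         E         A
  I         0.03088   0.01394   0.01896    0.3414
  C       7.4311e-04  0.001115 -0.001115 -7.4311e-04
  E         0.03163   0.01505   0.01785    0.3407
  solve Keq expr → x = -3.7155e-04; check Q = 193.3
Then add 0.04716 M of X.
Step 3:
                  L         X         E         A
  I         0.03163   0.06221   0.01785    0.3407
  C        -0.01235  -0.01852   0.01852   0.01235
  E         0.01928   0.04369   0.03637     0.353
  solve Keq expr → x = 0.006173; check Q = 193.3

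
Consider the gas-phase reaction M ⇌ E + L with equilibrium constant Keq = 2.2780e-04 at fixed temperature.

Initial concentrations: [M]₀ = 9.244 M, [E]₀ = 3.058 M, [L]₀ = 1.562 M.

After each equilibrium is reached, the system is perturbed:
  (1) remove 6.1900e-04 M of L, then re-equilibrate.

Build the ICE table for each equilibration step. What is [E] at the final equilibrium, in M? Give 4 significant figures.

[E]_eq = 1.498 M

Q₀ = 0.5167 vs Keq = 2.2780e-04 ⇒ Q>K, reverse
Step 1:
                  M         E         L
  init        9.244     3.058     1.562
  Δ            1.56     -1.56     -1.56
  eq           10.8     1.498  0.001643
  solve Keq expr → x = -1.56; check Q = 2.2780e-04
Then remove 6.1900e-04 M of L.
Step 2:
                  M         E         L
  init         10.8     1.498  0.001024
  Δ       -6.1823e-04 6.1823e-04 6.1823e-04
  eq           10.8     1.498  0.001643
  solve Keq expr → x = 6.1823e-04; check Q = 2.2780e-04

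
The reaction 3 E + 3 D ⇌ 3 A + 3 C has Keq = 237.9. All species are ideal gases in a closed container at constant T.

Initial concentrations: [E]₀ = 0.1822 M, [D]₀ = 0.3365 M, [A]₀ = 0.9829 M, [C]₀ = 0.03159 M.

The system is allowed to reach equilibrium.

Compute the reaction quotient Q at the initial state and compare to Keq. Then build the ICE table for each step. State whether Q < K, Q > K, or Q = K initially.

Q₀ = 0.1299; Q < K (proceeds forward)

Q₀ = 0.1299 vs Keq = 237.9 ⇒ Q<K, forward
Step 1:
                   E          D          A          C
  I           0.1822     0.3365     0.9829    0.03159
  C         -0.09317   -0.09317    0.09317    0.09317
  E          0.08903     0.2433      1.076     0.1248
  solve Keq expr → x = 0.03106; check Q = 237.9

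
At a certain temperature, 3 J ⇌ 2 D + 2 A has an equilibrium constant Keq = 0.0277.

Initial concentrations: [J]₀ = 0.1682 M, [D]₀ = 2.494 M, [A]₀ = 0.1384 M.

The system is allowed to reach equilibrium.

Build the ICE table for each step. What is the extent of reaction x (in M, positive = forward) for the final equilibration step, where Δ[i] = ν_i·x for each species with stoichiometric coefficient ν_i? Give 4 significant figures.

x = -0.06182 M

Q₀ = 25.04 vs Keq = 0.0277 ⇒ Q>K, reverse
Step 1:
                   J          D          A
  init        0.1682      2.494     0.1384
  Δ           0.1854    -0.1236    -0.1236
  eq          0.3536       2.37    0.01477
  solve Keq expr → x = -0.06182; check Q = 0.0277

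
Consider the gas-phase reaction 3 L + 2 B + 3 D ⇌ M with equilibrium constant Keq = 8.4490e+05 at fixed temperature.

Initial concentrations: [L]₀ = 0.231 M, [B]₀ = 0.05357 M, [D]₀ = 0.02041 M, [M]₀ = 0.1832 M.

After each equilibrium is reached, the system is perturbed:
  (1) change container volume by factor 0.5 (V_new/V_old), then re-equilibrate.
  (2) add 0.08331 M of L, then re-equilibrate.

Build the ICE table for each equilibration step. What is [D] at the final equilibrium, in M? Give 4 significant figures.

[D]_eq = 0.05608 M

Q₀ = 6.0914e+08 vs Keq = 8.4490e+05 ⇒ Q>K, reverse
Step 1:
                   L          B          D          M
  I            0.231    0.05357    0.02041     0.1832
  C          0.06885     0.0459    0.06885   -0.02295
  E           0.2998    0.09947    0.08926     0.1603
  solve Keq expr → x = -0.02295; check Q = 8.4490e+05
Then change container volume by factor 0.5 (V_new/V_old).
Step 2:
                   L          B          D          M
  I           0.5997     0.1989     0.1785     0.3205
  C          -0.1154   -0.07694    -0.1154    0.03847
  E           0.4843      0.122    0.06311      0.359
  solve Keq expr → x = 0.03847; check Q = 8.4490e+05
Then add 0.08331 M of L.
Step 3:
                   L          B          D          M
  I           0.5676      0.122    0.06311      0.359
  C        -0.007025  -0.004683  -0.007025   0.002342
  E           0.5606     0.1173    0.05608     0.3613
  solve Keq expr → x = 0.002342; check Q = 8.4490e+05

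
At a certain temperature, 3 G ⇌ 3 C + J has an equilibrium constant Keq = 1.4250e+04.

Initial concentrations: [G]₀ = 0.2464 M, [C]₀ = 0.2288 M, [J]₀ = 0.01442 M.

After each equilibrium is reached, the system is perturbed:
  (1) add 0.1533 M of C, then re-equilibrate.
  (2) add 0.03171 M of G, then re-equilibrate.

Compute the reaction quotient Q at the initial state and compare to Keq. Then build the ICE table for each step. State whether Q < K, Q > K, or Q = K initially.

Q₀ = 0.01155 vs Keq = 1.4250e+04 ⇒ Q<K, forward
Step 1:
                    G           C           J
  I            0.2464      0.2288     0.01442
  C           -0.2377      0.2377     0.07922
  E          0.008737      0.4665     0.09364
  solve Keq expr → x = 0.07922; check Q = 1.4250e+04
Then add 0.1533 M of C.
Step 2:
                    G           C           J
  I          0.008737      0.6198     0.09364
  C          0.002781   -0.002781 -9.2701e-04
  E           0.01152       0.617     0.09271
  solve Keq expr → x = -9.2701e-04; check Q = 1.4250e+04
Then add 0.03171 M of G.
Step 3:
                    G           C           J
  I           0.04323       0.617     0.09271
  C          -0.03071     0.03071     0.01024
  E           0.01252      0.6477      0.1029
  solve Keq expr → x = 0.01024; check Q = 1.4250e+04

Q₀ = 0.01155; Q < K (proceeds forward)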